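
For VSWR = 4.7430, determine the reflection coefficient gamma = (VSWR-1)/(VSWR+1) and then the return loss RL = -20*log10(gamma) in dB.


gamma = (4.7430 - 1) / (4.7430 + 1) = 0.6517500
RL = -20 * log10(0.6517500) = 3.718 dB

3.718 dB


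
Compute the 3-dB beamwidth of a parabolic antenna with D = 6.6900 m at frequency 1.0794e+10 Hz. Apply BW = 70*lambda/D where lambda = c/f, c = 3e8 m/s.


lambda = c / f = 3.0000e+08 / 1.0794e+10 = 0.02779322 m
BW = 70 * 0.02779322 / 6.6900 = 0.2908 deg

0.2908 deg


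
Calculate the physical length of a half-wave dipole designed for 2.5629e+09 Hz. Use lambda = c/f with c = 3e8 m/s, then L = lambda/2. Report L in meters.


lambda = c / f = 3.0000e+08 / 2.5629e+09 = 0.1170549 m
L = lambda / 2 = 0.1170549 / 2 = 0.05853 m

0.05853 m


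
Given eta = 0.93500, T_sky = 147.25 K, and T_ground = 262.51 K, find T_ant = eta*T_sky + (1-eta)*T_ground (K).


T_ant = 0.93500 * 147.25 + (1 - 0.93500) * 262.51 = 154.7 K

154.7 K


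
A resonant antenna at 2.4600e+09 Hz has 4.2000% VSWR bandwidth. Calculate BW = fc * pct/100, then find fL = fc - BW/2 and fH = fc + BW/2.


BW = 2.4600e+09 * 4.2000/100 = 1.033200e+08 Hz
fL = 2.4600e+09 - 1.033200e+08/2 = 2.408e+09 Hz
fH = 2.4600e+09 + 1.033200e+08/2 = 2.512e+09 Hz

BW=1.033e+08 Hz, fL=2.408e+09 Hz, fH=2.512e+09 Hz


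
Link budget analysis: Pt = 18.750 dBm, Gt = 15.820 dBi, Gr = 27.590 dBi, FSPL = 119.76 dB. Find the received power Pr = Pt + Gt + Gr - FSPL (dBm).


Pr = 18.750 + 15.820 + 27.590 - 119.76 = -57.60 dBm

-57.60 dBm


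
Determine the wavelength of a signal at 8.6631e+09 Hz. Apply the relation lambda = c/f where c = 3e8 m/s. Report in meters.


lambda = c / f = 3.0000e+08 / 8.6631e+09 = 0.03463 m

0.03463 m


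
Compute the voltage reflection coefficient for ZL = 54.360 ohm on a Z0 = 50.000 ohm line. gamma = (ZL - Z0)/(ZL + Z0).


gamma = (54.360 - 50.000) / (54.360 + 50.000) = 0.04178

0.04178


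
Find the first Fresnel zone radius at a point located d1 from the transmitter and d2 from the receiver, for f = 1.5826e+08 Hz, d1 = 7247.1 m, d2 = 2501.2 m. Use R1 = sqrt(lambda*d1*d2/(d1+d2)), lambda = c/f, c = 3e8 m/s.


lambda = c / f = 3.0000e+08 / 1.5826e+08 = 1.895615 m
R1 = sqrt(1.895615 * 7247.1 * 2501.2 / (7247.1 + 2501.2)) = 59.37 m

59.37 m


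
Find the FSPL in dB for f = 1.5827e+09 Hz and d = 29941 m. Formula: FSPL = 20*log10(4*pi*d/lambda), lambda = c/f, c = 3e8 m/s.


lambda = c / f = 3.0000e+08 / 1.5827e+09 = 0.1895495 m
FSPL = 20 * log10(4*pi*29941/0.1895495) = 126.0 dB

126.0 dB


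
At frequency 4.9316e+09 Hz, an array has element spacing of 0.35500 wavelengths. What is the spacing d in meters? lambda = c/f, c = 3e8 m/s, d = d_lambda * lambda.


lambda = c / f = 3.0000e+08 / 4.9316e+09 = 0.06083218 m
d = 0.35500 * 0.06083218 = 0.02160 m

0.02160 m


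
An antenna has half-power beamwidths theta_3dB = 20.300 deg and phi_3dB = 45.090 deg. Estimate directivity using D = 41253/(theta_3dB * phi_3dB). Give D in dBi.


D_linear = 41253 / (20.300 * 45.090) = 45.06914
D_dBi = 10 * log10(45.06914) = 16.54 dBi

16.54 dBi


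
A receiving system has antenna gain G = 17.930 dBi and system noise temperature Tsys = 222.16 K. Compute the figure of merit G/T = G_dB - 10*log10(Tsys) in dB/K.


G/T = 17.930 - 10*log10(222.16) = 17.930 - 23.46666 = -5.537 dB/K

-5.537 dB/K


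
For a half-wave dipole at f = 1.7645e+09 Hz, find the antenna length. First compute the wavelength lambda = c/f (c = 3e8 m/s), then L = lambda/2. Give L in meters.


lambda = c / f = 3.0000e+08 / 1.7645e+09 = 0.1700198 m
L = lambda / 2 = 0.1700198 / 2 = 0.08501 m

0.08501 m


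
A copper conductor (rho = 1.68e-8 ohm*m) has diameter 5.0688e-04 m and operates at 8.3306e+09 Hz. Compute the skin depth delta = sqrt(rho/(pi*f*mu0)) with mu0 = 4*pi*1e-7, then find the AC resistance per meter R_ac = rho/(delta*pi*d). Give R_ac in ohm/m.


delta = sqrt(1.68e-8 / (pi * 8.3306e+09 * 4*pi*1e-7)) = 7.147211e-07 m
R_ac = 1.68e-8 / (7.147211e-07 * pi * 5.0688e-04) = 14.76 ohm/m

14.76 ohm/m


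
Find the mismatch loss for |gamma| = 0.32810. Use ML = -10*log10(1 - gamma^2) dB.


ML = -10 * log10(1 - 0.32810^2) = -10 * log10(0.89235039) = 0.4946 dB

0.4946 dB


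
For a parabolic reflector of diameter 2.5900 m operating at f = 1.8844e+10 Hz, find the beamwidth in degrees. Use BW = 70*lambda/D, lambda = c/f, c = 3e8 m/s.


lambda = c / f = 3.0000e+08 / 1.8844e+10 = 0.01592019 m
BW = 70 * 0.01592019 / 2.5900 = 0.4303 deg

0.4303 deg


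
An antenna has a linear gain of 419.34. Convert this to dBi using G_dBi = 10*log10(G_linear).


G_dBi = 10 * log10(419.34) = 26.23 dBi

26.23 dBi


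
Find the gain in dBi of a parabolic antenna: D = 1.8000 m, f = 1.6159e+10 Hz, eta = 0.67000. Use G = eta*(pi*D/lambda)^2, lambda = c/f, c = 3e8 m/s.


lambda = c / f = 3.0000e+08 / 1.6159e+10 = 0.01856551 m
G_linear = 0.67000 * (pi * 1.8000 / 0.01856551)^2 = 62159.25
G_dBi = 10 * log10(62159.25) = 47.94 dBi

47.94 dBi


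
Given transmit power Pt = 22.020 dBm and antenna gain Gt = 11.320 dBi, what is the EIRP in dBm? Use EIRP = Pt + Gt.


EIRP = Pt + Gt = 22.020 + 11.320 = 33.34 dBm

33.34 dBm


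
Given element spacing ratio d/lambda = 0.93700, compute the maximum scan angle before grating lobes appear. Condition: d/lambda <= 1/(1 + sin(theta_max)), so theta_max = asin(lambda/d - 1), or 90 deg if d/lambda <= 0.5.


lambda/d - 1 = 1/0.93700 - 1 = 0.06723586
theta_max = asin(0.06723586) = 3.855 deg

3.855 deg


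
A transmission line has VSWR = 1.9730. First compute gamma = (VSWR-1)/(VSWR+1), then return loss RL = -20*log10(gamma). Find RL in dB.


gamma = (1.9730 - 1) / (1.9730 + 1) = 0.3272788
RL = -20 * log10(0.3272788) = 9.702 dB

9.702 dB


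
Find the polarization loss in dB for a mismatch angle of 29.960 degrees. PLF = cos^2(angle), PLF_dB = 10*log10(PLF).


PLF_linear = cos^2(29.960 deg) = 0.7506044
PLF_dB = 10 * log10(0.7506044) = -1.246 dB

-1.246 dB


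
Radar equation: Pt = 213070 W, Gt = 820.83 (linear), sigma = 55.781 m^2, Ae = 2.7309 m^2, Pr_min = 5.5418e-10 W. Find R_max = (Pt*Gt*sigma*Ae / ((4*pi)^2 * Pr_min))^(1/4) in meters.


R^4 = 213070*820.83*55.781*2.7309 / ((4*pi)^2 * 5.5418e-10) = 3.044367e+17
R_max = 3.044367e+17^0.25 = 23490 m

23490 m


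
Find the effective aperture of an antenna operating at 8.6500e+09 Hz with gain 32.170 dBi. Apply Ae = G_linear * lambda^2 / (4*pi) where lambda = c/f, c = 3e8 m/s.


lambda = c / f = 3.0000e+08 / 8.6500e+09 = 0.03468208 m
G_linear = 10^(32.170/10) = 1648.162
Ae = G_linear * lambda^2 / (4*pi) = 1648.162 * 0.03468208^2 / (4*pi) = 0.1578 m^2

0.1578 m^2


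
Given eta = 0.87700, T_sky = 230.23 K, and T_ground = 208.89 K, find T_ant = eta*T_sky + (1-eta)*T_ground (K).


T_ant = 0.87700 * 230.23 + (1 - 0.87700) * 208.89 = 227.6 K

227.6 K


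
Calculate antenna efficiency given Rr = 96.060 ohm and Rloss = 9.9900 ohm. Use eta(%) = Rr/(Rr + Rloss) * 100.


eta = 96.060 / (96.060 + 9.9900) * 100 = 90.58%

90.58%


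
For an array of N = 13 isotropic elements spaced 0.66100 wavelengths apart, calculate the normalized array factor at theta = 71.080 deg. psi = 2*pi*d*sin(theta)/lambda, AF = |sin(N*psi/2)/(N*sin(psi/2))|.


psi = 2*pi*0.66100*sin(71.080 deg) = 3.928798 rad
AF = |sin(13*3.928798/2) / (13*sin(3.928798/2))| = 0.03278

0.03278


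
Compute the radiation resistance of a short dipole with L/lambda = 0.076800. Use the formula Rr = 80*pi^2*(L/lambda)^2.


Rr = 80 * pi^2 * (0.076800)^2 = 80 * 9.869604 * 5.898240e-03 = 4.657 ohm

4.657 ohm


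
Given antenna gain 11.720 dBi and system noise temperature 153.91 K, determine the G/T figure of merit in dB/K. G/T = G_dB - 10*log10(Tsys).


G/T = 11.720 - 10*log10(153.91) = 11.720 - 21.87267 = -10.15 dB/K

-10.15 dB/K


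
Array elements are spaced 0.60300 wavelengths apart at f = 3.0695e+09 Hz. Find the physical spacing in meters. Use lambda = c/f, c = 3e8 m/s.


lambda = c / f = 3.0000e+08 / 3.0695e+09 = 0.09773579 m
d = 0.60300 * 0.09773579 = 0.05893 m

0.05893 m


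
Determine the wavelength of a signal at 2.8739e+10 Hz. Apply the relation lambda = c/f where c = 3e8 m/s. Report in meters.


lambda = c / f = 3.0000e+08 / 2.8739e+10 = 0.01044 m

0.01044 m


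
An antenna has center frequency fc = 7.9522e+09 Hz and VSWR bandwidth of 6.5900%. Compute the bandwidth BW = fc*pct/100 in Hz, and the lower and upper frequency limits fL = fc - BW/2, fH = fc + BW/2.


BW = 7.9522e+09 * 6.5900/100 = 5.240500e+08 Hz
fL = 7.9522e+09 - 5.240500e+08/2 = 7.690e+09 Hz
fH = 7.9522e+09 + 5.240500e+08/2 = 8.214e+09 Hz

BW=5.240e+08 Hz, fL=7.690e+09 Hz, fH=8.214e+09 Hz


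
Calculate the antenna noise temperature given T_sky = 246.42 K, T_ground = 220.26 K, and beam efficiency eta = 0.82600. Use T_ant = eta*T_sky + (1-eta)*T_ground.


T_ant = 0.82600 * 246.42 + (1 - 0.82600) * 220.26 = 241.9 K

241.9 K


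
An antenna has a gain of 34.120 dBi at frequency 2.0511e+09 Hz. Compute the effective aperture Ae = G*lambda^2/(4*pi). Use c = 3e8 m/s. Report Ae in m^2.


lambda = c / f = 3.0000e+08 / 2.0511e+09 = 0.1462630 m
G_linear = 10^(34.120/10) = 2582.260
Ae = G_linear * lambda^2 / (4*pi) = 2582.260 * 0.1462630^2 / (4*pi) = 4.396 m^2

4.396 m^2


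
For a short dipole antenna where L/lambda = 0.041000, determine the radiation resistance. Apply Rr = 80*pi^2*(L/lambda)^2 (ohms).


Rr = 80 * pi^2 * (0.041000)^2 = 80 * 9.869604 * 1.681000e-03 = 1.327 ohm

1.327 ohm


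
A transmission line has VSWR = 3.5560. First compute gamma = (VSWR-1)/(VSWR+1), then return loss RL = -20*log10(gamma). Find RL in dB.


gamma = (3.5560 - 1) / (3.5560 + 1) = 0.5610184
RL = -20 * log10(0.5610184) = 5.020 dB

5.020 dB


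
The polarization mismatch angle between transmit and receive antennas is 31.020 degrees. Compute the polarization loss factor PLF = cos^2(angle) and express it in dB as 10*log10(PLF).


PLF_linear = cos^2(31.020 deg) = 0.7344275
PLF_dB = 10 * log10(0.7344275) = -1.341 dB

-1.341 dB


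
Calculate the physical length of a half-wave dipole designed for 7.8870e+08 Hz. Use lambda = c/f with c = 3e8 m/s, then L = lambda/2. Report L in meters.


lambda = c / f = 3.0000e+08 / 7.8870e+08 = 0.3803728 m
L = lambda / 2 = 0.3803728 / 2 = 0.1902 m

0.1902 m


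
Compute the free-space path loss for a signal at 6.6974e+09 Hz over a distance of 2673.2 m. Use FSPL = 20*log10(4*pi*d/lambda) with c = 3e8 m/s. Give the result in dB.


lambda = c / f = 3.0000e+08 / 6.6974e+09 = 0.04479350 m
FSPL = 20 * log10(4*pi*2673.2/0.04479350) = 117.5 dB

117.5 dB


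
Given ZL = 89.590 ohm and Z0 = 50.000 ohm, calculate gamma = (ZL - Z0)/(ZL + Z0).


gamma = (89.590 - 50.000) / (89.590 + 50.000) = 0.2836

0.2836


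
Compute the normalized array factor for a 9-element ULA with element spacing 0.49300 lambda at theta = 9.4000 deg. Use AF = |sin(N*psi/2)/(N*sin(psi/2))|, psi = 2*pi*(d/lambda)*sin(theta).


psi = 2*pi*0.49300*sin(9.4000 deg) = 0.5059202 rad
AF = |sin(9*0.5059202/2) / (9*sin(0.5059202/2))| = 0.3379

0.3379


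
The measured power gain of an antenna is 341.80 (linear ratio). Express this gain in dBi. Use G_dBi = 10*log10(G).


G_dBi = 10 * log10(341.80) = 25.34 dBi

25.34 dBi


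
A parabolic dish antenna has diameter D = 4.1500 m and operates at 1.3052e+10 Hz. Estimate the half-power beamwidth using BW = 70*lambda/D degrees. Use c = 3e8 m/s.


lambda = c / f = 3.0000e+08 / 1.3052e+10 = 0.02298498 m
BW = 70 * 0.02298498 / 4.1500 = 0.3877 deg

0.3877 deg


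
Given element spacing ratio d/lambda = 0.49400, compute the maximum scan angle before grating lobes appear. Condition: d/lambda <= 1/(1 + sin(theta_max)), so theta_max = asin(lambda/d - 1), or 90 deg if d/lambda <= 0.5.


lambda/d - 1 = 1/0.49400 - 1 = 1.024291 >= 1
d/lambda <= 0.5, so the array can scan to endfire without grating lobes: theta_max = 90 deg

90 deg


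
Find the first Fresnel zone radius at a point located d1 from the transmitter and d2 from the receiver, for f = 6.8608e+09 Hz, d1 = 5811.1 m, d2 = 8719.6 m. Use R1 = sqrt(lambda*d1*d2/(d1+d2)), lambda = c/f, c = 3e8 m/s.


lambda = c / f = 3.0000e+08 / 6.8608e+09 = 0.04372668 m
R1 = sqrt(0.04372668 * 5811.1 * 8719.6 / (5811.1 + 8719.6)) = 12.35 m

12.35 m


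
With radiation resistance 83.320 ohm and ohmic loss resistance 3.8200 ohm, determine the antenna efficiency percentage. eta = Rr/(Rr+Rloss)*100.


eta = 83.320 / (83.320 + 3.8200) * 100 = 95.62%

95.62%


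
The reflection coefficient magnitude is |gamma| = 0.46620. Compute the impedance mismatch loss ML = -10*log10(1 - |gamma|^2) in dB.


ML = -10 * log10(1 - 0.46620^2) = -10 * log10(0.78265756) = 1.064 dB

1.064 dB


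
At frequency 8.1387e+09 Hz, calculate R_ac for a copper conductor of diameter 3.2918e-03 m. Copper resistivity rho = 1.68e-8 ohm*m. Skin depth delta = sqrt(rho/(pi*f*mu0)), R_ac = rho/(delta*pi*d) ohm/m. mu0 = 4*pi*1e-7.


delta = sqrt(1.68e-8 / (pi * 8.1387e+09 * 4*pi*1e-7)) = 7.230982e-07 m
R_ac = 1.68e-8 / (7.230982e-07 * pi * 3.2918e-03) = 2.247 ohm/m

2.247 ohm/m


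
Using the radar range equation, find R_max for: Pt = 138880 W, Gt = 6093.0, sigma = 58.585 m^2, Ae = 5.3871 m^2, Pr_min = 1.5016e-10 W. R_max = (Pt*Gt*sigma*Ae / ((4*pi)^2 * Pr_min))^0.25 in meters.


R^4 = 138880*6093.0*58.585*5.3871 / ((4*pi)^2 * 1.5016e-10) = 1.126259e+19
R_max = 1.126259e+19^0.25 = 57931 m

57931 m


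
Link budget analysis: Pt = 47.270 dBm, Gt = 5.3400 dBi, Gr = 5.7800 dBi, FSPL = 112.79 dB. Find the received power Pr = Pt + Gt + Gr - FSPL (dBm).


Pr = 47.270 + 5.3400 + 5.7800 - 112.79 = -54.40 dBm

-54.40 dBm


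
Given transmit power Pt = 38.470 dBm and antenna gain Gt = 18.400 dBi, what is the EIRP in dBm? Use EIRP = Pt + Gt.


EIRP = Pt + Gt = 38.470 + 18.400 = 56.87 dBm

56.87 dBm


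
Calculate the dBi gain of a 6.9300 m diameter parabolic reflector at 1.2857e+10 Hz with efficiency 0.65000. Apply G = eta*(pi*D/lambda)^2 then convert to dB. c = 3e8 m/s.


lambda = c / f = 3.0000e+08 / 1.2857e+10 = 0.02333359 m
G_linear = 0.65000 * (pi * 6.9300 / 0.02333359)^2 = 565869.7
G_dBi = 10 * log10(565869.7) = 57.53 dBi

57.53 dBi


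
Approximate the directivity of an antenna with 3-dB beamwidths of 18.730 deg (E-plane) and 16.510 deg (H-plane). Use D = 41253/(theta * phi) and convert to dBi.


D_linear = 41253 / (18.730 * 16.510) = 133.4046
D_dBi = 10 * log10(133.4046) = 21.25 dBi

21.25 dBi


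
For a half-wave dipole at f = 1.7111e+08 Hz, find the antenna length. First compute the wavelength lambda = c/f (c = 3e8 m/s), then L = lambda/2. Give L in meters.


lambda = c / f = 3.0000e+08 / 1.7111e+08 = 1.753258 m
L = lambda / 2 = 1.753258 / 2 = 0.8766 m

0.8766 m


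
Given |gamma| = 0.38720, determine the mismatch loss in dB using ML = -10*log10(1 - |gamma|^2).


ML = -10 * log10(1 - 0.38720^2) = -10 * log10(0.85007616) = 0.7054 dB

0.7054 dB


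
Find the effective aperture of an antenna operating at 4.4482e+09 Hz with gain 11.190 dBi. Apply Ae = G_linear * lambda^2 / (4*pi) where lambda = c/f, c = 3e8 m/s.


lambda = c / f = 3.0000e+08 / 4.4482e+09 = 0.06744301 m
G_linear = 10^(11.190/10) = 13.15225
Ae = G_linear * lambda^2 / (4*pi) = 13.15225 * 0.06744301^2 / (4*pi) = 4.761e-03 m^2

4.761e-03 m^2


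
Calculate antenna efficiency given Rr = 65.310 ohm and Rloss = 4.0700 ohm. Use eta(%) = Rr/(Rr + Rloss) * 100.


eta = 65.310 / (65.310 + 4.0700) * 100 = 94.13%

94.13%


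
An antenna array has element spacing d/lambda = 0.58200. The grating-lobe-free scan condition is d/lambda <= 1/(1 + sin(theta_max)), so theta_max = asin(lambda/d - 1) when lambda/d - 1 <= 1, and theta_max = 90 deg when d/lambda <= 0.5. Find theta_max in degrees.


lambda/d - 1 = 1/0.58200 - 1 = 0.7182131
theta_max = asin(0.7182131) = 45.91 deg

45.91 deg


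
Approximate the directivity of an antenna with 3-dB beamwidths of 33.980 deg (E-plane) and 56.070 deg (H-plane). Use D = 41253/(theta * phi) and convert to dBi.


D_linear = 41253 / (33.980 * 56.070) = 21.65218
D_dBi = 10 * log10(21.65218) = 13.36 dBi

13.36 dBi


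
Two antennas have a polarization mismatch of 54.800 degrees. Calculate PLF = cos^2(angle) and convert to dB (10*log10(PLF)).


PLF_linear = cos^2(54.800 deg) = 0.3322742
PLF_dB = 10 * log10(0.3322742) = -4.785 dB

-4.785 dB


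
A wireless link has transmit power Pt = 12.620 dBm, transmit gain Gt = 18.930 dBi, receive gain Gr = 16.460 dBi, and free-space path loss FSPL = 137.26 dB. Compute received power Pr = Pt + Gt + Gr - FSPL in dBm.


Pr = 12.620 + 18.930 + 16.460 - 137.26 = -89.25 dBm

-89.25 dBm


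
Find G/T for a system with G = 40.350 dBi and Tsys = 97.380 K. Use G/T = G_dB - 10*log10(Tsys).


G/T = 40.350 - 10*log10(97.380) = 40.350 - 19.88470 = 20.47 dB/K

20.47 dB/K


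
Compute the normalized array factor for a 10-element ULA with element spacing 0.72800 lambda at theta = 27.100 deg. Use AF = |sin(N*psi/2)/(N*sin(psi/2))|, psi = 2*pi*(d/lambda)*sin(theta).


psi = 2*pi*0.72800*sin(27.100 deg) = 2.083735 rad
AF = |sin(10*2.083735/2) / (10*sin(2.083735/2))| = 0.09708

0.09708


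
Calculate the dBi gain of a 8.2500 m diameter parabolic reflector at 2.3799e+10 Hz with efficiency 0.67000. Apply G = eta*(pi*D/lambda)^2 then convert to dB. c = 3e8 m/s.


lambda = c / f = 3.0000e+08 / 2.3799e+10 = 0.01260557 m
G_linear = 0.67000 * (pi * 8.2500 / 0.01260557)^2 = 2.832419e+06
G_dBi = 10 * log10(2.832419e+06) = 64.52 dBi

64.52 dBi


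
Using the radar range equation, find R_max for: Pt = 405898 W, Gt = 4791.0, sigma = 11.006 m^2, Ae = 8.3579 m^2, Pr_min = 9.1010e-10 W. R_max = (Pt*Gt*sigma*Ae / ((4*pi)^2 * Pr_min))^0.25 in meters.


R^4 = 405898*4791.0*11.006*8.3579 / ((4*pi)^2 * 9.1010e-10) = 1.244689e+18
R_max = 1.244689e+18^0.25 = 33401 m

33401 m


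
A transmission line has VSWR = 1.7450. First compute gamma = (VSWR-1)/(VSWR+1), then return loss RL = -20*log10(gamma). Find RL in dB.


gamma = (1.7450 - 1) / (1.7450 + 1) = 0.2714026
RL = -20 * log10(0.2714026) = 11.33 dB

11.33 dB


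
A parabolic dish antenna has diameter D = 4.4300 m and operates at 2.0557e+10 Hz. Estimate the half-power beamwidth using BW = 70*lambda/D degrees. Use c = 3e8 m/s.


lambda = c / f = 3.0000e+08 / 2.0557e+10 = 0.01459357 m
BW = 70 * 0.01459357 / 4.4300 = 0.2306 deg

0.2306 deg


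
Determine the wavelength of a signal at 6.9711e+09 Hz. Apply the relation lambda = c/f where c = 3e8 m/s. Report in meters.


lambda = c / f = 3.0000e+08 / 6.9711e+09 = 0.04303 m

0.04303 m


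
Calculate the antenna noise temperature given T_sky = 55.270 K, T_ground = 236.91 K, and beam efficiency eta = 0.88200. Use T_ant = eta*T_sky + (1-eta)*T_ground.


T_ant = 0.88200 * 55.270 + (1 - 0.88200) * 236.91 = 76.70 K

76.70 K


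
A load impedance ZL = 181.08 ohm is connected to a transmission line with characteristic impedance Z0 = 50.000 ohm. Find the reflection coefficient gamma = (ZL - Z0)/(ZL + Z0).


gamma = (181.08 - 50.000) / (181.08 + 50.000) = 0.5672

0.5672


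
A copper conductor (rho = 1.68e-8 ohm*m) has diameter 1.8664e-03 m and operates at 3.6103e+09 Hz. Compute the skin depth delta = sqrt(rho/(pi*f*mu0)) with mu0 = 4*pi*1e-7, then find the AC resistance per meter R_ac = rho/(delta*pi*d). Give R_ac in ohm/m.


delta = sqrt(1.68e-8 / (pi * 3.6103e+09 * 4*pi*1e-7)) = 1.085683e-06 m
R_ac = 1.68e-8 / (1.085683e-06 * pi * 1.8664e-03) = 2.639 ohm/m

2.639 ohm/m


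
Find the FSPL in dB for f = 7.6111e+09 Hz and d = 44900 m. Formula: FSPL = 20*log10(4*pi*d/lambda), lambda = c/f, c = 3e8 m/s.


lambda = c / f = 3.0000e+08 / 7.6111e+09 = 0.03941612 m
FSPL = 20 * log10(4*pi*44900/0.03941612) = 143.1 dB

143.1 dB


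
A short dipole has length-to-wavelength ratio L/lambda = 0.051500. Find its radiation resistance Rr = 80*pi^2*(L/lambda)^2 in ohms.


Rr = 80 * pi^2 * (0.051500)^2 = 80 * 9.869604 * 2.652250e-03 = 2.094 ohm

2.094 ohm


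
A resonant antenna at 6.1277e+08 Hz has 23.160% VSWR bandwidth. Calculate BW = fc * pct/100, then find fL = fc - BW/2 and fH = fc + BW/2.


BW = 6.1277e+08 * 23.160/100 = 1.419175e+08 Hz
fL = 6.1277e+08 - 1.419175e+08/2 = 5.418e+08 Hz
fH = 6.1277e+08 + 1.419175e+08/2 = 6.837e+08 Hz

BW=1.419e+08 Hz, fL=5.418e+08 Hz, fH=6.837e+08 Hz


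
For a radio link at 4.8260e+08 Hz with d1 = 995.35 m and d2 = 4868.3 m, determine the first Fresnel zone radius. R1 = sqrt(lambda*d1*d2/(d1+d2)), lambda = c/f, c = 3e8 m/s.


lambda = c / f = 3.0000e+08 / 4.8260e+08 = 0.6216328 m
R1 = sqrt(0.6216328 * 995.35 * 4868.3 / (995.35 + 4868.3)) = 22.67 m

22.67 m


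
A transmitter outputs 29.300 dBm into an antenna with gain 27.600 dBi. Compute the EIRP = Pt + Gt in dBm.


EIRP = Pt + Gt = 29.300 + 27.600 = 56.90 dBm

56.90 dBm


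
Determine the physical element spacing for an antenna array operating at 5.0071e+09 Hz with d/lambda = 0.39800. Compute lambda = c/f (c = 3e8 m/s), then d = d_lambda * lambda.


lambda = c / f = 3.0000e+08 / 5.0071e+09 = 0.05991492 m
d = 0.39800 * 0.05991492 = 0.02385 m

0.02385 m


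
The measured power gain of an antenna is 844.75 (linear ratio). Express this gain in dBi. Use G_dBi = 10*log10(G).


G_dBi = 10 * log10(844.75) = 29.27 dBi

29.27 dBi


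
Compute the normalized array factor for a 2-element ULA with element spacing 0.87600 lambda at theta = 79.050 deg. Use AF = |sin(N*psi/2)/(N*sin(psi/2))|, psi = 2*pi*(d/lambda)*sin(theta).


psi = 2*pi*0.87600*sin(79.050 deg) = 5.403859 rad
AF = |sin(2*5.403859/2) / (2*sin(5.403859/2))| = 0.9049

0.9049


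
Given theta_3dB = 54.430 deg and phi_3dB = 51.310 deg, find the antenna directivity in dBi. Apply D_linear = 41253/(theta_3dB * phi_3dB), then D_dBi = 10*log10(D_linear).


D_linear = 41253 / (54.430 * 51.310) = 14.77118
D_dBi = 10 * log10(14.77118) = 11.69 dBi

11.69 dBi


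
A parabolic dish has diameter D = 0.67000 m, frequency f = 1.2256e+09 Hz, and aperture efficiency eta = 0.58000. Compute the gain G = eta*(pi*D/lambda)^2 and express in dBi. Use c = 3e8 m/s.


lambda = c / f = 3.0000e+08 / 1.2256e+09 = 0.2447781 m
G_linear = 0.58000 * (pi * 0.67000 / 0.2447781)^2 = 42.88765
G_dBi = 10 * log10(42.88765) = 16.32 dBi

16.32 dBi


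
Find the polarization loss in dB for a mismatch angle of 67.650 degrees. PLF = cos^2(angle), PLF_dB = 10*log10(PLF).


PLF_linear = cos^2(67.650 deg) = 0.1446003
PLF_dB = 10 * log10(0.1446003) = -8.398 dB

-8.398 dB


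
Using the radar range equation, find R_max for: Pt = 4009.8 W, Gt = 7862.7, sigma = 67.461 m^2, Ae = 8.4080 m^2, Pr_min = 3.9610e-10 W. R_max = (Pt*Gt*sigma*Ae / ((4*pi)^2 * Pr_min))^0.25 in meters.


R^4 = 4009.8*7862.7*67.461*8.4080 / ((4*pi)^2 * 3.9610e-10) = 2.859008e+17
R_max = 2.859008e+17^0.25 = 23124 m

23124 m


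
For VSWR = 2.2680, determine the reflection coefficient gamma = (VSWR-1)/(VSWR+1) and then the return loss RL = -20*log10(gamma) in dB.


gamma = (2.2680 - 1) / (2.2680 + 1) = 0.3880049
RL = -20 * log10(0.3880049) = 8.223 dB

8.223 dB


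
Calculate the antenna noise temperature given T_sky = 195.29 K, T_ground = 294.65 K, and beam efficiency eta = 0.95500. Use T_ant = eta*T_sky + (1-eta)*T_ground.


T_ant = 0.95500 * 195.29 + (1 - 0.95500) * 294.65 = 199.8 K

199.8 K


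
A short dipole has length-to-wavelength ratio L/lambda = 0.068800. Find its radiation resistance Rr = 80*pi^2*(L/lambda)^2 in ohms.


Rr = 80 * pi^2 * (0.068800)^2 = 80 * 9.869604 * 4.733440e-03 = 3.737 ohm

3.737 ohm


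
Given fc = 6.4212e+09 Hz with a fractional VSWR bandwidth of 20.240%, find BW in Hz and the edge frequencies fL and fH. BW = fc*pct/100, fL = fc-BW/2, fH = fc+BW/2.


BW = 6.4212e+09 * 20.240/100 = 1.299651e+09 Hz
fL = 6.4212e+09 - 1.299651e+09/2 = 5.771e+09 Hz
fH = 6.4212e+09 + 1.299651e+09/2 = 7.071e+09 Hz

BW=1.300e+09 Hz, fL=5.771e+09 Hz, fH=7.071e+09 Hz


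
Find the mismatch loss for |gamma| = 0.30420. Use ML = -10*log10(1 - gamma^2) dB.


ML = -10 * log10(1 - 0.30420^2) = -10 * log10(0.90746236) = 0.4217 dB

0.4217 dB


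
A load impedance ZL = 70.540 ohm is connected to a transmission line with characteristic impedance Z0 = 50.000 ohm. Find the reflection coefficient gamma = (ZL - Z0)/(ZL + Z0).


gamma = (70.540 - 50.000) / (70.540 + 50.000) = 0.1704

0.1704


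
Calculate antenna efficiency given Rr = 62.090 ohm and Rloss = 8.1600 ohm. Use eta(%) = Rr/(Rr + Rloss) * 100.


eta = 62.090 / (62.090 + 8.1600) * 100 = 88.38%

88.38%


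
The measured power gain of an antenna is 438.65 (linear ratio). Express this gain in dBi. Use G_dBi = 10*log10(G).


G_dBi = 10 * log10(438.65) = 26.42 dBi

26.42 dBi


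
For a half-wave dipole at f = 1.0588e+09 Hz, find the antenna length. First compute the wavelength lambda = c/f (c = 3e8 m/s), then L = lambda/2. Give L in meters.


lambda = c / f = 3.0000e+08 / 1.0588e+09 = 0.2833396 m
L = lambda / 2 = 0.2833396 / 2 = 0.1417 m

0.1417 m


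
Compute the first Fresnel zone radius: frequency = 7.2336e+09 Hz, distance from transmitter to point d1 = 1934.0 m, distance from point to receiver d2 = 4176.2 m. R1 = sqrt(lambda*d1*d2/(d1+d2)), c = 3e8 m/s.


lambda = c / f = 3.0000e+08 / 7.2336e+09 = 0.04147313 m
R1 = sqrt(0.04147313 * 1934.0 * 4176.2 / (1934.0 + 4176.2)) = 7.404 m

7.404 m


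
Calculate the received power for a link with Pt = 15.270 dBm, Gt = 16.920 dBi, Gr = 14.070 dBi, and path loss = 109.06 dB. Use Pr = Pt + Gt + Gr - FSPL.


Pr = 15.270 + 16.920 + 14.070 - 109.06 = -62.80 dBm

-62.80 dBm


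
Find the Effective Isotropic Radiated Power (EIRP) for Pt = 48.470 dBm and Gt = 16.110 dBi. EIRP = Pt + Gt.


EIRP = Pt + Gt = 48.470 + 16.110 = 64.58 dBm

64.58 dBm


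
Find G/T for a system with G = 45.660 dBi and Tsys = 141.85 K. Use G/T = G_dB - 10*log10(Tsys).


G/T = 45.660 - 10*log10(141.85) = 45.660 - 21.51829 = 24.14 dB/K

24.14 dB/K


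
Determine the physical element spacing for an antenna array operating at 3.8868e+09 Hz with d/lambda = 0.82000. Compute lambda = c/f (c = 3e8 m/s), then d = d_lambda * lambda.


lambda = c / f = 3.0000e+08 / 3.8868e+09 = 0.07718432 m
d = 0.82000 * 0.07718432 = 0.06329 m

0.06329 m


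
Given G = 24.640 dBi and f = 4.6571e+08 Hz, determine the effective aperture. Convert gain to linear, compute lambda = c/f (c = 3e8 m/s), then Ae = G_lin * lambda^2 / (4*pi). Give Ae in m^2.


lambda = c / f = 3.0000e+08 / 4.6571e+08 = 0.6441777 m
G_linear = 10^(24.640/10) = 291.0717
Ae = G_linear * lambda^2 / (4*pi) = 291.0717 * 0.6441777^2 / (4*pi) = 9.612 m^2

9.612 m^2


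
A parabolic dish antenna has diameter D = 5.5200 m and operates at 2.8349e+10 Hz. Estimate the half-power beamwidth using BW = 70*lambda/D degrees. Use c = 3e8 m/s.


lambda = c / f = 3.0000e+08 / 2.8349e+10 = 0.01058238 m
BW = 70 * 0.01058238 / 5.5200 = 0.1342 deg

0.1342 deg


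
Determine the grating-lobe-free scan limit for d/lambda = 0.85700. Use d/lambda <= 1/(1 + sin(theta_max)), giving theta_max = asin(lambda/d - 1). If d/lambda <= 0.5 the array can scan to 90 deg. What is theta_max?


lambda/d - 1 = 1/0.85700 - 1 = 0.1668611
theta_max = asin(0.1668611) = 9.605 deg

9.605 deg


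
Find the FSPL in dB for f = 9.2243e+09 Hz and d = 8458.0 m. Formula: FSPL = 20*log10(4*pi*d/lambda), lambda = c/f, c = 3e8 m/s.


lambda = c / f = 3.0000e+08 / 9.2243e+09 = 0.03252279 m
FSPL = 20 * log10(4*pi*8458.0/0.03252279) = 130.3 dB

130.3 dB


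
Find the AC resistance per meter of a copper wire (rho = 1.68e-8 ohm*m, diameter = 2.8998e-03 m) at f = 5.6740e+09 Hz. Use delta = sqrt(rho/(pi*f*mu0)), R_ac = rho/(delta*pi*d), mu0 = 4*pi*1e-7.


delta = sqrt(1.68e-8 / (pi * 5.6740e+09 * 4*pi*1e-7)) = 8.660244e-07 m
R_ac = 1.68e-8 / (8.660244e-07 * pi * 2.8998e-03) = 2.129 ohm/m

2.129 ohm/m


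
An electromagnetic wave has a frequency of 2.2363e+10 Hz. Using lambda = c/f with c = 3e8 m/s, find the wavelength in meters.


lambda = c / f = 3.0000e+08 / 2.2363e+10 = 0.01342 m

0.01342 m


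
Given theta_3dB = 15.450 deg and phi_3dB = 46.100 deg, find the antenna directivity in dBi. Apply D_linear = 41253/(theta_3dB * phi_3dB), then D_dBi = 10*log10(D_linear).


D_linear = 41253 / (15.450 * 46.100) = 57.91968
D_dBi = 10 * log10(57.91968) = 17.63 dBi

17.63 dBi


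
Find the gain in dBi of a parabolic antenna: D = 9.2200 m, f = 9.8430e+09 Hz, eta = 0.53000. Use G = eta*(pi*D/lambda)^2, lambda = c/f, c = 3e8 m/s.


lambda = c / f = 3.0000e+08 / 9.8430e+09 = 0.03047851 m
G_linear = 0.53000 * (pi * 9.2200 / 0.03047851)^2 = 478685.2
G_dBi = 10 * log10(478685.2) = 56.80 dBi

56.80 dBi


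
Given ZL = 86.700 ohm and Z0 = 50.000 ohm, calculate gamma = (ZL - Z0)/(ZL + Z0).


gamma = (86.700 - 50.000) / (86.700 + 50.000) = 0.2685

0.2685


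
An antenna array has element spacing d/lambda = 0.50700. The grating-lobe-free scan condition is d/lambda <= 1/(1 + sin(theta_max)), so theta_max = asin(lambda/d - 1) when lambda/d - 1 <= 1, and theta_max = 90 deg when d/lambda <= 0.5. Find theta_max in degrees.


lambda/d - 1 = 1/0.50700 - 1 = 0.9723866
theta_max = asin(0.9723866) = 76.50 deg

76.50 deg


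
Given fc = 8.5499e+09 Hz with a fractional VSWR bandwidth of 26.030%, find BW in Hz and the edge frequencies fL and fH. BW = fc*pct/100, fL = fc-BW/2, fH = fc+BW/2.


BW = 8.5499e+09 * 26.030/100 = 2.225539e+09 Hz
fL = 8.5499e+09 - 2.225539e+09/2 = 7.437e+09 Hz
fH = 8.5499e+09 + 2.225539e+09/2 = 9.663e+09 Hz

BW=2.226e+09 Hz, fL=7.437e+09 Hz, fH=9.663e+09 Hz


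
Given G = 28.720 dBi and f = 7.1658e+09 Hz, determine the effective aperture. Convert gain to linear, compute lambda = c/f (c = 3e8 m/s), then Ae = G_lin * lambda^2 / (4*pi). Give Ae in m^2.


lambda = c / f = 3.0000e+08 / 7.1658e+09 = 0.04186553 m
G_linear = 10^(28.720/10) = 744.7320
Ae = G_linear * lambda^2 / (4*pi) = 744.7320 * 0.04186553^2 / (4*pi) = 0.1039 m^2

0.1039 m^2


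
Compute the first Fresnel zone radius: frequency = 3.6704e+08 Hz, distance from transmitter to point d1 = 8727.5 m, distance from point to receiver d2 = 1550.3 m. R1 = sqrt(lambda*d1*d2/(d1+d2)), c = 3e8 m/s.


lambda = c / f = 3.0000e+08 / 3.6704e+08 = 0.8173496 m
R1 = sqrt(0.8173496 * 8727.5 * 1550.3 / (8727.5 + 1550.3)) = 32.80 m

32.80 m


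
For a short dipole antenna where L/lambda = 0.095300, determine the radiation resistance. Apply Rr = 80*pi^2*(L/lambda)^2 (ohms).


Rr = 80 * pi^2 * (0.095300)^2 = 80 * 9.869604 * 9.082090e-03 = 7.171 ohm

7.171 ohm


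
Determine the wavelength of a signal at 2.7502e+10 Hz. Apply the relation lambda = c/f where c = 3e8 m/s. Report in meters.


lambda = c / f = 3.0000e+08 / 2.7502e+10 = 0.01091 m

0.01091 m


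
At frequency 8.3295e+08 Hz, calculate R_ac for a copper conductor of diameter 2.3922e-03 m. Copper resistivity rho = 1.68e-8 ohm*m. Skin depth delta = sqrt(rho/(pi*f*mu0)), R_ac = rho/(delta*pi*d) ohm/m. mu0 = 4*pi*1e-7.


delta = sqrt(1.68e-8 / (pi * 8.3295e+08 * 4*pi*1e-7)) = 2.260296e-06 m
R_ac = 1.68e-8 / (2.260296e-06 * pi * 2.3922e-03) = 0.9890 ohm/m

0.9890 ohm/m


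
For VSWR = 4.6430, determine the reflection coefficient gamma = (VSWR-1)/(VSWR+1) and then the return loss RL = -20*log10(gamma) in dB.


gamma = (4.6430 - 1) / (4.6430 + 1) = 0.6455786
RL = -20 * log10(0.6455786) = 3.801 dB

3.801 dB


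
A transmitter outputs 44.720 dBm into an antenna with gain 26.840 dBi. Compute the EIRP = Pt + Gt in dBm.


EIRP = Pt + Gt = 44.720 + 26.840 = 71.56 dBm

71.56 dBm


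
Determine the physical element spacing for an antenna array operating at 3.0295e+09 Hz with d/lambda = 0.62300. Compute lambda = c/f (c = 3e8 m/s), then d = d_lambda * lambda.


lambda = c / f = 3.0000e+08 / 3.0295e+09 = 0.09902624 m
d = 0.62300 * 0.09902624 = 0.06169 m

0.06169 m


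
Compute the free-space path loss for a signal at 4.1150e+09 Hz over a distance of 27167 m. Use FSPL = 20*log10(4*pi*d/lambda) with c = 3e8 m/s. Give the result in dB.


lambda = c / f = 3.0000e+08 / 4.1150e+09 = 0.07290401 m
FSPL = 20 * log10(4*pi*27167/0.07290401) = 133.4 dB

133.4 dB


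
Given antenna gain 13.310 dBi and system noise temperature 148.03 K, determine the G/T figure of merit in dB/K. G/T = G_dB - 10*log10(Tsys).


G/T = 13.310 - 10*log10(148.03) = 13.310 - 21.70350 = -8.393 dB/K

-8.393 dB/K


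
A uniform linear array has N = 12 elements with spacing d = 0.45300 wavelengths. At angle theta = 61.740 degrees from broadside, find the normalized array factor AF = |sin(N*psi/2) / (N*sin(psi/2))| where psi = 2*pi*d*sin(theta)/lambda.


psi = 2*pi*0.45300*sin(61.740 deg) = 2.507029 rad
AF = |sin(12*2.507029/2) / (12*sin(2.507029/2))| = 0.05418

0.05418


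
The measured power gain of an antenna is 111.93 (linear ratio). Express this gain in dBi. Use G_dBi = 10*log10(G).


G_dBi = 10 * log10(111.93) = 20.49 dBi

20.49 dBi


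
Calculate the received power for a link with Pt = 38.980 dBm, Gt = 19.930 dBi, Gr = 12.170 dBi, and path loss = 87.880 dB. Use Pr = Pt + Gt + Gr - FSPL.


Pr = 38.980 + 19.930 + 12.170 - 87.880 = -16.80 dBm

-16.80 dBm


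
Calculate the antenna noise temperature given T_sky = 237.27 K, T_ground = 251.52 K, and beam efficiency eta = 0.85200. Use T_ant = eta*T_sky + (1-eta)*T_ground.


T_ant = 0.85200 * 237.27 + (1 - 0.85200) * 251.52 = 239.4 K

239.4 K


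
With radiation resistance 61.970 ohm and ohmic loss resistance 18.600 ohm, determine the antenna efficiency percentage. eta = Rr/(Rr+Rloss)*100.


eta = 61.970 / (61.970 + 18.600) * 100 = 76.91%

76.91%


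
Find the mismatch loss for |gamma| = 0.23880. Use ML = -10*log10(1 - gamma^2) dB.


ML = -10 * log10(1 - 0.23880^2) = -10 * log10(0.94297456) = 0.2550 dB

0.2550 dB


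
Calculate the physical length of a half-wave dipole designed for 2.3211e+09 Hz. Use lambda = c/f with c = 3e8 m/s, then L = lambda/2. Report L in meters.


lambda = c / f = 3.0000e+08 / 2.3211e+09 = 0.1292491 m
L = lambda / 2 = 0.1292491 / 2 = 0.06462 m

0.06462 m


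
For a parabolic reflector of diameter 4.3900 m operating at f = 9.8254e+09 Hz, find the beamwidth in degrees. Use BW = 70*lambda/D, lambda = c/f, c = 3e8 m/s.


lambda = c / f = 3.0000e+08 / 9.8254e+09 = 0.03053311 m
BW = 70 * 0.03053311 / 4.3900 = 0.4869 deg

0.4869 deg


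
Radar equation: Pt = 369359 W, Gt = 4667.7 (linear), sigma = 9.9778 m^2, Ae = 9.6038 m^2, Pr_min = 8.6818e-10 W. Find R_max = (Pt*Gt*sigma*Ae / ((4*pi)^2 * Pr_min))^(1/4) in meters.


R^4 = 369359*4667.7*9.9778*9.6038 / ((4*pi)^2 * 8.6818e-10) = 1.205036e+18
R_max = 1.205036e+18^0.25 = 33132 m

33132 m


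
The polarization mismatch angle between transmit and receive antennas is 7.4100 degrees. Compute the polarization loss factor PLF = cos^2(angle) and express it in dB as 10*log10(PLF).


PLF_linear = cos^2(7.4100 deg) = 0.9833671
PLF_dB = 10 * log10(0.9833671) = -0.07284 dB

-0.07284 dB


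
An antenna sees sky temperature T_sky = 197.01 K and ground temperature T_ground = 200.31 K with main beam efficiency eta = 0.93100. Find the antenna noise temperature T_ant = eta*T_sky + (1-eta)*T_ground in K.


T_ant = 0.93100 * 197.01 + (1 - 0.93100) * 200.31 = 197.2 K

197.2 K


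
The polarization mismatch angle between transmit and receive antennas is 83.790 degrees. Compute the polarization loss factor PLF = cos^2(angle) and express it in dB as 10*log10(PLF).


PLF_linear = cos^2(83.790 deg) = 0.01170137
PLF_dB = 10 * log10(0.01170137) = -19.32 dB

-19.32 dB


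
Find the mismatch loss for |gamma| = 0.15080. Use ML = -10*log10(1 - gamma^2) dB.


ML = -10 * log10(1 - 0.15080^2) = -10 * log10(0.97725936) = 0.09990 dB

0.09990 dB


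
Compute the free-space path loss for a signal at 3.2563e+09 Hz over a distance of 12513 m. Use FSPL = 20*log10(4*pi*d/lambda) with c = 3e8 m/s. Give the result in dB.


lambda = c / f = 3.0000e+08 / 3.2563e+09 = 0.09212910 m
FSPL = 20 * log10(4*pi*12513/0.09212910) = 124.6 dB

124.6 dB


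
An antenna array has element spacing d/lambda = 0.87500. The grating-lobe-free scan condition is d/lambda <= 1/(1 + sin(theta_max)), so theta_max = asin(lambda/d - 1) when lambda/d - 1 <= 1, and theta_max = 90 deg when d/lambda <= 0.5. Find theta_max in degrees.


lambda/d - 1 = 1/0.87500 - 1 = 0.1428571
theta_max = asin(0.1428571) = 8.213 deg

8.213 deg


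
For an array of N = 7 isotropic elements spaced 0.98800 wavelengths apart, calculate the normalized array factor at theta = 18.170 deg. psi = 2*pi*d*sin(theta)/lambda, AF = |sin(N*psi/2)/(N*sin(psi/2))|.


psi = 2*pi*0.98800*sin(18.170 deg) = 1.935821 rad
AF = |sin(7*1.935821/2) / (7*sin(1.935821/2))| = 0.08196

0.08196


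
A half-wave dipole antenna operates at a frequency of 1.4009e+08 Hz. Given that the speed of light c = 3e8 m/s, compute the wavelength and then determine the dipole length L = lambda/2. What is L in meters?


lambda = c / f = 3.0000e+08 / 1.4009e+08 = 2.141480 m
L = lambda / 2 = 2.141480 / 2 = 1.071 m

1.071 m


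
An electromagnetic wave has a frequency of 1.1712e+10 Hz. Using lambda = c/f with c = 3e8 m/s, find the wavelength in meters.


lambda = c / f = 3.0000e+08 / 1.1712e+10 = 0.02561 m

0.02561 m


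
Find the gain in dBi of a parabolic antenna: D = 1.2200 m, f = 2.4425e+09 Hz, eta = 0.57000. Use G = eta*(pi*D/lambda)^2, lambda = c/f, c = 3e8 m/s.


lambda = c / f = 3.0000e+08 / 2.4425e+09 = 0.1228250 m
G_linear = 0.57000 * (pi * 1.2200 / 0.1228250)^2 = 555.0354
G_dBi = 10 * log10(555.0354) = 27.44 dBi

27.44 dBi


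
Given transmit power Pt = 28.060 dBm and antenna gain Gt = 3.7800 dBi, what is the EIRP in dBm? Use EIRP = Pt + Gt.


EIRP = Pt + Gt = 28.060 + 3.7800 = 31.84 dBm

31.84 dBm


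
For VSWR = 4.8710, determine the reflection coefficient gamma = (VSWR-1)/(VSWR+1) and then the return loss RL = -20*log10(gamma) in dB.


gamma = (4.8710 - 1) / (4.8710 + 1) = 0.6593425
RL = -20 * log10(0.6593425) = 3.618 dB

3.618 dB


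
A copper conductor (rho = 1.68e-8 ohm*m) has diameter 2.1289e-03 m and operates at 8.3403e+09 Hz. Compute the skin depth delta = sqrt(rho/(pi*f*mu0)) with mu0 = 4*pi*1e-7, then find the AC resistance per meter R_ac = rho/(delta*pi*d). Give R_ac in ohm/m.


delta = sqrt(1.68e-8 / (pi * 8.3403e+09 * 4*pi*1e-7)) = 7.143054e-07 m
R_ac = 1.68e-8 / (7.143054e-07 * pi * 2.1289e-03) = 3.517 ohm/m

3.517 ohm/m


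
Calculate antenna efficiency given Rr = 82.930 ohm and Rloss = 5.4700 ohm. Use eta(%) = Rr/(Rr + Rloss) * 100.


eta = 82.930 / (82.930 + 5.4700) * 100 = 93.81%

93.81%


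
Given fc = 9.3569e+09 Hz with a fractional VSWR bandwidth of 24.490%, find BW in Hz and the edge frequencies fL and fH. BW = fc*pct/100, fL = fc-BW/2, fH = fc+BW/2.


BW = 9.3569e+09 * 24.490/100 = 2.291505e+09 Hz
fL = 9.3569e+09 - 2.291505e+09/2 = 8.211e+09 Hz
fH = 9.3569e+09 + 2.291505e+09/2 = 1.050e+10 Hz

BW=2.292e+09 Hz, fL=8.211e+09 Hz, fH=1.050e+10 Hz


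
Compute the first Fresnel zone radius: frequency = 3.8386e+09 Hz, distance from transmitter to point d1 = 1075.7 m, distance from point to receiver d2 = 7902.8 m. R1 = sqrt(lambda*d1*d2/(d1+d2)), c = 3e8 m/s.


lambda = c / f = 3.0000e+08 / 3.8386e+09 = 0.07815349 m
R1 = sqrt(0.07815349 * 1075.7 * 7902.8 / (1075.7 + 7902.8)) = 8.602 m

8.602 m


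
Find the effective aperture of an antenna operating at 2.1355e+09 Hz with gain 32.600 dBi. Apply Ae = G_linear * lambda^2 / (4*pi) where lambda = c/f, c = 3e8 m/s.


lambda = c / f = 3.0000e+08 / 2.1355e+09 = 0.1404823 m
G_linear = 10^(32.600/10) = 1819.701
Ae = G_linear * lambda^2 / (4*pi) = 1819.701 * 0.1404823^2 / (4*pi) = 2.858 m^2

2.858 m^2


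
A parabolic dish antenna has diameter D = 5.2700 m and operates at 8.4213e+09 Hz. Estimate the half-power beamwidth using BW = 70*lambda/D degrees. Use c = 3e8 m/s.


lambda = c / f = 3.0000e+08 / 8.4213e+09 = 0.03562395 m
BW = 70 * 0.03562395 / 5.2700 = 0.4732 deg

0.4732 deg
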